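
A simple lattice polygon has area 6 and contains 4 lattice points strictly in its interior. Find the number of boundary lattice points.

6

Pick's theorem gives A = I + B/2 − 1, so B = 2(A − I + 1) = 2(6 − 4 + 1) = 6.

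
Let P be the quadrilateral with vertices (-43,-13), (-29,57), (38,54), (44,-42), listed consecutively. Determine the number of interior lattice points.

6431

The shoelace formula gives twice the area as |((-43)·57 − (-29)·(-13)) + ((-29)·54 − 38·57) + (38·(-42) − 44·54) + (44·(-13) − (-43)·(-42))| = 12910, so the area is 6455.
The number of boundary lattice points is Σ gcd(|Δx|,|Δy|) = gcd(14,70) + gcd(67,3) + gcd(6,96) + gcd(87,29) = 14+1+6+29 = 50.
Pick's theorem gives I = A − B/2 + 1 = 6455 − 50/2 + 1 = 6431.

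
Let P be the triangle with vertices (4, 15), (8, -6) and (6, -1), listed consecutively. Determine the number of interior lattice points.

Using the shoelace formula, 2A = |(4·(-6) − 8·15) + (8·(-1) − 6·(-6)) + (6·15 − 4·(-1))| = 22, so the area is 11.
Along each edge there are gcd(|Δx|,|Δy|)+1 lattice points, so counting each shared vertex once the boundary has gcd(4,21) + gcd(2,5) + gcd(2,16) = 1+1+2 = 4.
Pick's theorem gives I = A − B/2 + 1 = 11 − 4/2 + 1 = 10.

10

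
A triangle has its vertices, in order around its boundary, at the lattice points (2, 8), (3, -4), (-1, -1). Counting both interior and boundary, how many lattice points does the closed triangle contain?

By the shoelace formula, twice the signed area is |[2·(-4) − 3·8] + [3·(-1) − (-1)·(-4)] + [(-1)·8 − 2·(-1)]| = 45, so the area is 22.5.
Along each edge there are gcd(|Δx|,|Δy|)+1 lattice points, so counting each shared vertex once the boundary has gcd(1,12) + gcd(4,3) + gcd(3,9) = 1+1+3 = 5.
Pick's theorem gives I = A − B/2 + 1 = 22.5 − 5/2 + 1 = 21, so the closed region contains I + B = 21 + 5 = 26 lattice points.

26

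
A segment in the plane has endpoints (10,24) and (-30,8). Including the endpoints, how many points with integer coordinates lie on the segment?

The number of lattice points on a segment between lattice points is gcd(|Δx|,|Δy|) + 1 = gcd(40,16) + 1 = 8 + 1 = 9.

9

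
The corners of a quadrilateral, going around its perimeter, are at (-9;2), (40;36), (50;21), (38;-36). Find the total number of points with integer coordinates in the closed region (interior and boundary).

By the shoelace formula, twice the signed area is |[(-9)·36 − 40·2] + [40·21 − 50·36] + [50·(-36) − 38·21] + [38·2 − (-9)·(-36)]| = 4210, so the area is 2105.
The number of boundary lattice points is Σ gcd(|Δx|,|Δy|) = gcd(49,34) + gcd(10,15) + gcd(12,57) + gcd(47,38) = 1+5+3+1 = 10.
Pick's theorem gives I = A − B/2 + 1 = 2105 − 10/2 + 1 = 2101, so the closed region contains I + B = 2101 + 10 = 2111 lattice points.

2111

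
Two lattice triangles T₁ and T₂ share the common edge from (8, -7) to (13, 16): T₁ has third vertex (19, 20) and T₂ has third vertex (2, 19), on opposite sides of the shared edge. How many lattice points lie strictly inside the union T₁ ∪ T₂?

The union is the simple quadrilateral with vertices (8, -7), (19, 20), (13, 16), (2, 19) in order.
Using the shoelace formula, 2A = |[8·20 − 19·(-7)] + [19·16 − 13·20] + [13·19 − 2·16] + [2·(-7) − 8·19]| = 386, so the area is 193.
Summing gcd(|Δx|,|Δy|) over the edges gives the boundary count: gcd(11,27) + gcd(6,4) + gcd(11,3) + gcd(6,26) = 1+2+1+2 = 6.
By Pick's theorem I = A − B/2 + 1 = 193 − 6/2 + 1 = 191.

191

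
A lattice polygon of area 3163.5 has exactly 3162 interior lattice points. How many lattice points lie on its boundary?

Pick's theorem gives A = I + B/2 − 1, so B = 2(A − I + 1) = 2(3163.5 − 3162 + 1) = 5.

5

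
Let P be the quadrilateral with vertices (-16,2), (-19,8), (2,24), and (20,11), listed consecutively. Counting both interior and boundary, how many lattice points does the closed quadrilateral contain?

410

By the shoelace formula, twice the signed area is |[(-16)·8 − (-19)·2] + [(-19)·24 − 2·8] + [2·11 − 20·24] + [20·2 − (-16)·11]| = 804, so the area is 402.
Summing gcd(|Δx|,|Δy|) over the edges gives the boundary count: gcd(3,6) + gcd(21,16) + gcd(18,13) + gcd(36,9) = 3+1+1+9 = 14.
Pick's theorem gives I = A − B/2 + 1 = 402 − 14/2 + 1 = 396, so the closed region contains I + B = 396 + 14 = 410 lattice points.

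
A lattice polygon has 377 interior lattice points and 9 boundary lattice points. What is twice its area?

By Pick's theorem, A = I + B/2 − 1 = 377 + 9/2 − 1 = 761/2.
Hence 2A = 761.

761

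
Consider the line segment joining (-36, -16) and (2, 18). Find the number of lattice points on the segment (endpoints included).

The number of lattice points on a segment between lattice points is gcd(|Δx|,|Δy|) + 1 = gcd(38,34) + 1 = 2 + 1 = 3.

3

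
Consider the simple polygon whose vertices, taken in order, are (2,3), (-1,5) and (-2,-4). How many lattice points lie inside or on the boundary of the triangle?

Using the shoelace formula, 2A = |(2·5 − (-1)·3) + ((-1)·(-4) − (-2)·5) + ((-2)·3 − 2·(-4))| = 29, so the area is 29/2.
The number of boundary lattice points is Σ gcd(|Δx|,|Δy|) = gcd(3,2) + gcd(1,9) + gcd(4,7) = 1+1+1 = 3.
Pick's theorem gives I = A − B/2 + 1 = 29/2 − 3/2 + 1 = 14, so the closed region contains I + B = 14 + 3 = 17 lattice points.

17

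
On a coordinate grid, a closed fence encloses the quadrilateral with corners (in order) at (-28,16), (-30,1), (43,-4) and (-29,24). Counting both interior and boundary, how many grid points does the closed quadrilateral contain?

831

By the shoelace formula, twice the signed area is |((-28)·1 − (-30)·16) + ((-30)·(-4) − 43·1) + (43·24 − (-29)·(-4)) + ((-29)·16 − (-28)·24)| = 1653, so the area is 1653/2.
Along each edge there are gcd(|Δx|,|Δy|)+1 lattice points, so counting each shared vertex once the boundary has gcd(2,15) + gcd(73,5) + gcd(72,28) + gcd(1,8) = 1+1+4+1 = 7.
Pick's theorem gives I = A − B/2 + 1 = 1653/2 − 7/2 + 1 = 824, so the closed region contains I + B = 824 + 7 = 831 lattice points.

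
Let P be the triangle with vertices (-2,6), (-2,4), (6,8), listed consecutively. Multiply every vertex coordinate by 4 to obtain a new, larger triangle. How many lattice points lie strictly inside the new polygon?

113

Using the shoelace formula, 2A = |((-2)·4 − (-2)·6) + ((-2)·8 − 6·4) + (6·6 − (-2)·8)| = 16, so the area is 8.
The number of boundary lattice points is Σ gcd(|Δx|,|Δy|) = gcd(0,2) + gcd(8,4) + gcd(8,2) = 2+4+2 = 8.
Scaling by 4 multiplies the area by 4² = 16 (so the new area is 128) and multiplies the boundary lattice-point count by 4, giving 32.
By Pick's theorem, the interior count of the dilated polygon is 128 − 32/2 + 1 = 113.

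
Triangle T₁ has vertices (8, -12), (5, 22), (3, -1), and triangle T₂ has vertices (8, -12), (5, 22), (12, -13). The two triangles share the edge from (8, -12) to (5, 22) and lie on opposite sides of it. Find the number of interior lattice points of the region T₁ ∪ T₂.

131

The union is the simple quadrilateral with vertices (8, -12), (3, -1), (5, 22), (12, -13) in order.
By the shoelace formula, twice the signed area is |[8·(-1) − 3·(-12)] + [3·22 − 5·(-1)] + [5·(-13) − 12·22] + [12·(-12) − 8·(-13)]| = 270, so the area is 135.
Along each edge there are gcd(|Δx|,|Δy|)+1 lattice points, so counting each shared vertex once the boundary has gcd(5,11) + gcd(2,23) + gcd(7,35) + gcd(4,1) = 1+1+7+1 = 10.
By Pick's theorem I = A − B/2 + 1 = 135 − 10/2 + 1 = 131.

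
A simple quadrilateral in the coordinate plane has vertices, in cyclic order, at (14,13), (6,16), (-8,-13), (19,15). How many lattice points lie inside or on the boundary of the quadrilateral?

183

By the shoelace formula, twice the signed area is |[14·16 − 6·13] + [6·(-13) − (-8)·16] + [(-8)·15 − 19·(-13)] + [19·13 − 14·15]| = 360, so the area is 180.
Along each edge there are gcd(|Δx|,|Δy|)+1 lattice points, so counting each shared vertex once the boundary has gcd(8,3) + gcd(14,29) + gcd(27,28) + gcd(5,2) = 1+1+1+1 = 4.
Pick's theorem gives I = A − B/2 + 1 = 180 − 4/2 + 1 = 179, so the closed region contains I + B = 179 + 4 = 183 lattice points.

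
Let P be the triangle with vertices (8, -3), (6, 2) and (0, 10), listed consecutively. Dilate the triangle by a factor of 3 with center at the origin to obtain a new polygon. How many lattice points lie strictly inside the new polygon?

Using the shoelace formula, 2A = |[8·2 − 6·(-3)] + [6·10 − 0·2] + [0·(-3) − 8·10]| = 14, so the area is 7.
Summing gcd(|Δx|,|Δy|) over the edges gives the boundary count: gcd(2,5) + gcd(6,8) + gcd(8,13) = 1+2+1 = 4.
Scaling by 3 multiplies the area by 3² = 9 (so the new area is 63) and multiplies the boundary lattice-point count by 3, giving 12.
By Pick's theorem, the interior count of the dilated polygon is 63 − 12/2 + 1 = 58.

58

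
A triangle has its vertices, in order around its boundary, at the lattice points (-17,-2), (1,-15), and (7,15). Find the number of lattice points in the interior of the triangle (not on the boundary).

The shoelace formula gives twice the area as |[(-17)·(-15) − 1·(-2)] + [1·15 − 7·(-15)] + [7·(-2) − (-17)·15]| = 618, so the area is 309.
Along each edge there are gcd(|Δx|,|Δy|)+1 lattice points, so counting each shared vertex once the boundary has gcd(18,13) + gcd(6,30) + gcd(24,17) = 1+6+1 = 8.
By Pick's theorem A = I + B/2 − 1, so I = 309 − 8/2 + 1 = 306.

306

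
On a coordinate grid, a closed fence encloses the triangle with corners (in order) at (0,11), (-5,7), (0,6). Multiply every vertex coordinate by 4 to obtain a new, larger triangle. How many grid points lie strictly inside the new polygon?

187

By the shoelace formula, twice the signed area is |[0·7 − (-5)·11] + [(-5)·6 − 0·7] + [0·11 − 0·6]| = 25, so the area is 12.5.
The number of boundary lattice points is Σ gcd(|Δx|,|Δy|) = gcd(5,4) + gcd(5,1) + gcd(0,5) = 1+1+5 = 7.
Scaling by 4 multiplies the area by 4² = 16 (so the new area is 200) and multiplies the boundary lattice-point count by 4, giving 28.
By Pick's theorem, the interior count of the dilated polygon is 200 − 28/2 + 1 = 187.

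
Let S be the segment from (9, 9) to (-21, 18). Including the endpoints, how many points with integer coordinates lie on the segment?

4

The number of lattice points on a segment between lattice points is gcd(|Δx|,|Δy|) + 1 = gcd(30,9) + 1 = 3 + 1 = 4.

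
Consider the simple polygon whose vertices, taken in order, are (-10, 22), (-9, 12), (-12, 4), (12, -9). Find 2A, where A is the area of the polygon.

420

The shoelace formula gives twice the area as |((-10)·12 − (-9)·22) + ((-9)·4 − (-12)·12) + ((-12)·(-9) − 12·4) + (12·22 − (-10)·(-9))| = 420, so the area is 210.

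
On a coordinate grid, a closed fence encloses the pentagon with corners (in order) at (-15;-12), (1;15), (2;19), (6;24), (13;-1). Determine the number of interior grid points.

388

The shoelace formula gives twice the area as |((-15)·15 − 1·(-12)) + (1·19 − 2·15) + (2·24 − 6·19) + (6·(-1) − 13·24) + (13·(-12) − (-15)·(-1))| = 779, so the area is 779/2.
Along each edge there are gcd(|Δx|,|Δy|)+1 lattice points, so counting each shared vertex once the boundary has gcd(16,27) + gcd(1,4) + gcd(4,5) + gcd(7,25) + gcd(28,11) = 1+1+1+1+1 = 5.
Pick's theorem gives I = A − B/2 + 1 = 779/2 − 5/2 + 1 = 388.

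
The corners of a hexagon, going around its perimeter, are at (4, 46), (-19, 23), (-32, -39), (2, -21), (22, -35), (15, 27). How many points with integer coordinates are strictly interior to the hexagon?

Using the shoelace formula, 2A = |[4·23 − (-19)·46] + [(-19)·(-39) − (-32)·23] + [(-32)·(-21) − 2·(-39)] + [2·(-35) − 22·(-21)] + [22·27 − 15·(-35)] + [15·46 − 4·27]| = 5286, so the area is 2643.
Summing gcd(|Δx|,|Δy|) over the edges gives the boundary count: gcd(23,23) + gcd(13,62) + gcd(34,18) + gcd(20,14) + gcd(7,62) + gcd(11,19) = 23+1+2+2+1+1 = 30.
Pick's theorem gives I = A − B/2 + 1 = 2643 − 30/2 + 1 = 2629.

2629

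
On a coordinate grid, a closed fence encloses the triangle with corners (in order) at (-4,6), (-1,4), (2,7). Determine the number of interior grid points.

The shoelace formula gives twice the area as |((-4)·4 − (-1)·6) + ((-1)·7 − 2·4) + (2·6 − (-4)·7)| = 15, so the area is 15/2.
Summing gcd(|Δx|,|Δy|) over the edges gives the boundary count: gcd(3,2) + gcd(3,3) + gcd(6,1) = 1+3+1 = 5.
By Pick's theorem A = I + B/2 − 1, so I = 15/2 − 5/2 + 1 = 6.

6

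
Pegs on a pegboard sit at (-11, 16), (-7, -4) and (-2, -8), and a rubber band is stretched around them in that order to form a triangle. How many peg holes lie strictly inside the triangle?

Using the shoelace formula, 2A = |[(-11)·(-4) − (-7)·16] + [(-7)·(-8) − (-2)·(-4)] + [(-2)·16 − (-11)·(-8)]| = 84, so the area is 42.
Summing gcd(|Δx|,|Δy|) over the edges gives the boundary count: gcd(4,20) + gcd(5,4) + gcd(9,24) = 4+1+3 = 8.
By Pick's theorem A = I + B/2 − 1, so I = 42 − 8/2 + 1 = 39.

39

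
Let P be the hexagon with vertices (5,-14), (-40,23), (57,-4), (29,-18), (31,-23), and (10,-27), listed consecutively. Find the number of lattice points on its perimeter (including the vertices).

19

Summing gcd(|Δx|,|Δy|) over the edges gives the boundary count: gcd(45,37) + gcd(97,27) + gcd(28,14) + gcd(2,5) + gcd(21,4) + gcd(5,13) = 1+1+14+1+1+1 = 19.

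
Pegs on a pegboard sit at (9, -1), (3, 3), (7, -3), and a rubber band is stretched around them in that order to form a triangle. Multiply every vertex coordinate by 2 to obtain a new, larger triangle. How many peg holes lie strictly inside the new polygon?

35

By the shoelace formula, twice the signed area is |(9·3 − 3·(-1)) + (3·(-3) − 7·3) + (7·(-1) − 9·(-3))| = 20, so the area is 10.
The number of boundary lattice points is Σ gcd(|Δx|,|Δy|) = gcd(6,4) + gcd(4,6) + gcd(2,2) = 2+2+2 = 6.
Scaling by 2 multiplies the area by 2² = 4 (so the new area is 40) and multiplies the boundary lattice-point count by 2, giving 12.
By Pick's theorem, the interior count of the dilated polygon is 40 − 12/2 + 1 = 35.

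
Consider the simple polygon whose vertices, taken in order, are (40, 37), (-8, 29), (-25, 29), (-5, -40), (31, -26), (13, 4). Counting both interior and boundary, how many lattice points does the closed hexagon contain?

The shoelace formula gives twice the area as |[40·29 − (-8)·37] + [(-8)·29 − (-25)·29] + [(-25)·(-40) − (-5)·29] + [(-5)·(-26) − 31·(-40)] + [31·4 − 13·(-26)] + [13·37 − 40·4]| = 5247, so the area is 5247/2.
The number of boundary lattice points is Σ gcd(|Δx|,|Δy|) = gcd(48,8) + gcd(17,0) + gcd(20,69) + gcd(36,14) + gcd(18,30) + gcd(27,33) = 8+17+1+2+6+3 = 37.
Pick's theorem gives I = A − B/2 + 1 = 5247/2 − 37/2 + 1 = 2606, so the closed region contains I + B = 2606 + 37 = 2643 lattice points.

2643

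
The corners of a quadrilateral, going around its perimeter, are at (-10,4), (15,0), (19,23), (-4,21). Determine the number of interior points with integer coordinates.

Using the shoelace formula, 2A = |[(-10)·0 − 15·4] + [15·23 − 19·0] + [19·21 − (-4)·23] + [(-4)·4 − (-10)·21]| = 970, so the area is 485.
Along each edge there are gcd(|Δx|,|Δy|)+1 lattice points, so counting each shared vertex once the boundary has gcd(25,4) + gcd(4,23) + gcd(23,2) + gcd(6,17) = 1+1+1+1 = 4.
Pick's theorem gives I = A − B/2 + 1 = 485 − 4/2 + 1 = 484.

484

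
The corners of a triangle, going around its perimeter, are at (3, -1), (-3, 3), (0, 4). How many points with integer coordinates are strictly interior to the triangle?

Using the shoelace formula, 2A = |(3·3 − (-3)·(-1)) + ((-3)·4 − 0·3) + (0·(-1) − 3·4)| = 18, so the area is 9.
Summing gcd(|Δx|,|Δy|) over the edges gives the boundary count: gcd(6,4) + gcd(3,1) + gcd(3,5) = 2+1+1 = 4.
By Pick's theorem A = I + B/2 − 1, so I = 9 − 4/2 + 1 = 8.

8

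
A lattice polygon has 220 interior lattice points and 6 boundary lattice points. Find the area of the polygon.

222

By Pick's theorem, A = I + B/2 − 1 = 220 + 6/2 − 1 = 222.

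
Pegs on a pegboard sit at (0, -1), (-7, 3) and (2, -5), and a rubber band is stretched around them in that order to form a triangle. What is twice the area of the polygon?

The shoelace formula gives twice the area as |(0·3 − (-7)·(-1)) + ((-7)·(-5) − 2·3) + (2·(-1) − 0·(-5))| = 20, so the area is 10.

20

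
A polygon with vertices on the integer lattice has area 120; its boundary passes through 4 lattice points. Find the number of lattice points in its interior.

Pick's theorem A = I + B/2 − 1 rearranges to I = A − B/2 + 1 = 120 − 4/2 + 1 = 119.

119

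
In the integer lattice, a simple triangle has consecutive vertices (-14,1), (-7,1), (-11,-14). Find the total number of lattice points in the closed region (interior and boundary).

Using the shoelace formula, 2A = |((-14)·1 − (-7)·1) + ((-7)·(-14) − (-11)·1) + ((-11)·1 − (-14)·(-14))| = 105, so the area is 52.5.
Summing gcd(|Δx|,|Δy|) over the edges gives the boundary count: gcd(7,0) + gcd(4,15) + gcd(3,15) = 7+1+3 = 11.
Pick's theorem gives I = A − B/2 + 1 = 52.5 − 11/2 + 1 = 48, so the closed region contains I + B = 48 + 11 = 59 lattice points.

59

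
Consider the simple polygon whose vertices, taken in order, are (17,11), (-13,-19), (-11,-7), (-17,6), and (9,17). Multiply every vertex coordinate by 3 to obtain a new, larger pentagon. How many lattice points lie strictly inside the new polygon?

The shoelace formula gives twice the area as |(17·(-19) − (-13)·11) + ((-13)·(-7) − (-11)·(-19)) + ((-11)·6 − (-17)·(-7)) + ((-17)·17 − 9·6) + (9·11 − 17·17)| = 1016, so the area is 508.
The number of boundary lattice points is Σ gcd(|Δx|,|Δy|) = gcd(30,30) + gcd(2,12) + gcd(6,13) + gcd(26,11) + gcd(8,6) = 30+2+1+1+2 = 36.
Scaling by 3 multiplies the area by 3² = 9 (so the new area is 4572) and multiplies the boundary lattice-point count by 3, giving 108.
By Pick's theorem, the interior count of the dilated polygon is 4572 − 108/2 + 1 = 4519.

4519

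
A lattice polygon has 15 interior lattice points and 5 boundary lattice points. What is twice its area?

Pick's theorem states A = I + B/2 − 1, so A = 15 + 5/2 − 1 = 33/2.
Hence 2A = 33.

33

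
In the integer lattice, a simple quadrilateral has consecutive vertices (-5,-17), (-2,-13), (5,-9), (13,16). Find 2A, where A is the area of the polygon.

170

Using the shoelace formula, 2A = |((-5)·(-13) − (-2)·(-17)) + ((-2)·(-9) − 5·(-13)) + (5·16 − 13·(-9)) + (13·(-17) − (-5)·16)| = 170, so the area is 85.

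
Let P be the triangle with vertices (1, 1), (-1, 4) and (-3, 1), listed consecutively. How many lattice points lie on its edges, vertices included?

Summing gcd(|Δx|,|Δy|) over the edges gives the boundary count: gcd(2,3) + gcd(2,3) + gcd(4,0) = 1+1+4 = 6.

6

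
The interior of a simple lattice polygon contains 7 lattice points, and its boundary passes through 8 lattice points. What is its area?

By Pick's theorem, A = I + B/2 − 1 = 7 + 8/2 − 1 = 10.

10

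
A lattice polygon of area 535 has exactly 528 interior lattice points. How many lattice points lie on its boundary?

16

Pick's theorem gives A = I + B/2 − 1, so B = 2(A − I + 1) = 2(535 − 528 + 1) = 16.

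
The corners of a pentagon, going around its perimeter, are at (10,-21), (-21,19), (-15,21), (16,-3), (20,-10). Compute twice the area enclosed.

1118

The shoelace formula gives twice the area as |(10·19 − (-21)·(-21)) + ((-21)·21 − (-15)·19) + ((-15)·(-3) − 16·21) + (16·(-10) − 20·(-3)) + (20·(-21) − 10·(-10))| = 1118, so the area is 559.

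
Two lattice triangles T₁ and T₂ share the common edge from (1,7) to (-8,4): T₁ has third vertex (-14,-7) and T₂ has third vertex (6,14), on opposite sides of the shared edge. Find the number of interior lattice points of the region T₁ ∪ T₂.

The union is the simple quadrilateral with vertices (1,7), (-14,-7), (-8,4), (6,14) in order.
By the shoelace formula, twice the signed area is |(1·(-7) − (-14)·7) + ((-14)·4 − (-8)·(-7)) + ((-8)·14 − 6·4) + (6·7 − 1·14)| = 129, so the area is 129/2.
Summing gcd(|Δx|,|Δy|) over the edges gives the boundary count: gcd(15,14) + gcd(6,11) + gcd(14,10) + gcd(5,7) = 1+1+2+1 = 5.
By Pick's theorem I = A − B/2 + 1 = 129/2 − 5/2 + 1 = 63.

63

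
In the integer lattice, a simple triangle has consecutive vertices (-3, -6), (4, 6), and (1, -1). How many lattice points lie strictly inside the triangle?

6

The shoelace formula gives twice the area as |[(-3)·6 − 4·(-6)] + [4·(-1) − 1·6] + [1·(-6) − (-3)·(-1)]| = 13, so the area is 6.5.
Along each edge there are gcd(|Δx|,|Δy|)+1 lattice points, so counting each shared vertex once the boundary has gcd(7,12) + gcd(3,7) + gcd(4,5) = 1+1+1 = 3.
Pick's theorem gives I = A − B/2 + 1 = 6.5 − 3/2 + 1 = 6.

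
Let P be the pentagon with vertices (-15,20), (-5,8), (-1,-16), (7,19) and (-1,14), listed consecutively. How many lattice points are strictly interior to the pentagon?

230

The shoelace formula gives twice the area as |[(-15)·8 − (-5)·20] + [(-5)·(-16) − (-1)·8] + [(-1)·19 − 7·(-16)] + [7·14 − (-1)·19] + [(-1)·20 − (-15)·14]| = 468, so the area is 234.
The number of boundary lattice points is Σ gcd(|Δx|,|Δy|) = gcd(10,12) + gcd(4,24) + gcd(8,35) + gcd(8,5) + gcd(14,6) = 2+4+1+1+2 = 10.
Pick's theorem gives I = A − B/2 + 1 = 234 − 10/2 + 1 = 230.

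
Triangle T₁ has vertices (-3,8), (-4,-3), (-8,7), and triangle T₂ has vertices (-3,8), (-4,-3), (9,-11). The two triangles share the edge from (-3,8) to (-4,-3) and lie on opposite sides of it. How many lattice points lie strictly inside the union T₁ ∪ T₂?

The union is the simple quadrilateral with vertices (-3,8), (-8,7), (-4,-3), (9,-11) in order.
The shoelace formula gives twice the area as |[(-3)·7 − (-8)·8] + [(-8)·(-3) − (-4)·7] + [(-4)·(-11) − 9·(-3)] + [9·8 − (-3)·(-11)]| = 205, so the area is 205/2.
Along each edge there are gcd(|Δx|,|Δy|)+1 lattice points, so counting each shared vertex once the boundary has gcd(5,1) + gcd(4,10) + gcd(13,8) + gcd(12,19) = 1+2+1+1 = 5.
By Pick's theorem I = A − B/2 + 1 = 205/2 − 5/2 + 1 = 101.

101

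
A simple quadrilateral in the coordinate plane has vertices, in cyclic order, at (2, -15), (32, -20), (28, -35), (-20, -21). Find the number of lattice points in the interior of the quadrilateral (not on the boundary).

The shoelace formula gives twice the area as |(2·(-20) − 32·(-15)) + (32·(-35) − 28·(-20)) + (28·(-21) − (-20)·(-35)) + ((-20)·(-15) − 2·(-21))| = 1066, so the area is 533.
Along each edge there are gcd(|Δx|,|Δy|)+1 lattice points, so counting each shared vertex once the boundary has gcd(30,5) + gcd(4,15) + gcd(48,14) + gcd(22,6) = 5+1+2+2 = 10.
Pick's theorem gives I = A − B/2 + 1 = 533 − 10/2 + 1 = 529.

529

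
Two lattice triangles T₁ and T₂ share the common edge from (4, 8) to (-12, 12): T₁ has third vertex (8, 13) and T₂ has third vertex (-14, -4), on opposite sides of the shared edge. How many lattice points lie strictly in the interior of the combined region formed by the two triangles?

176

The union is the simple quadrilateral with vertices (4, 8), (8, 13), (-12, 12), (-14, -4) in order.
Using the shoelace formula, 2A = |(4·13 − 8·8) + (8·12 − (-12)·13) + ((-12)·(-4) − (-14)·12) + ((-14)·8 − 4·(-4))| = 360, so the area is 180.
The number of boundary lattice points is Σ gcd(|Δx|,|Δy|) = gcd(4,5) + gcd(20,1) + gcd(2,16) + gcd(18,12) = 1+1+2+6 = 10.
By Pick's theorem I = A − B/2 + 1 = 180 − 10/2 + 1 = 176.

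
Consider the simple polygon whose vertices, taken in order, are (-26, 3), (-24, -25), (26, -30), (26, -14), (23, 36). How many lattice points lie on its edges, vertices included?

The number of boundary lattice points is Σ gcd(|Δx|,|Δy|) = gcd(2,28) + gcd(50,5) + gcd(0,16) + gcd(3,50) + gcd(49,33) = 2+5+16+1+1 = 25.

25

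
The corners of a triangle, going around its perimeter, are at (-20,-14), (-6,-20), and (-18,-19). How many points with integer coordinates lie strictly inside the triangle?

By the shoelace formula, twice the signed area is |[(-20)·(-20) − (-6)·(-14)] + [(-6)·(-19) − (-18)·(-20)] + [(-18)·(-14) − (-20)·(-19)]| = 58, so the area is 29.
Summing gcd(|Δx|,|Δy|) over the edges gives the boundary count: gcd(14,6) + gcd(12,1) + gcd(2,5) = 2+1+1 = 4.
By Pick's theorem A = I + B/2 − 1, so I = 29 − 4/2 + 1 = 28.

28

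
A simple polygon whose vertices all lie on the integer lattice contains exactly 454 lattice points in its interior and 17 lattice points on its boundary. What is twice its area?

By Pick's theorem, A = I + B/2 − 1 = 454 + 17/2 − 1 = 923/2.
Hence 2A = 923.

923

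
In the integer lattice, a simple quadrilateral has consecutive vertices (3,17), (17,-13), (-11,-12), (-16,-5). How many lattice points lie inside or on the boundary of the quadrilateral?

Using the shoelace formula, 2A = |(3·(-13) − 17·17) + (17·(-12) − (-11)·(-13)) + ((-11)·(-5) − (-16)·(-12)) + ((-16)·17 − 3·(-5))| = 1069, so the area is 1069/2.
Summing gcd(|Δx|,|Δy|) over the edges gives the boundary count: gcd(14,30) + gcd(28,1) + gcd(5,7) + gcd(19,22) = 2+1+1+1 = 5.
Pick's theorem gives I = A − B/2 + 1 = 1069/2 − 5/2 + 1 = 533, so the closed region contains I + B = 533 + 5 = 538 lattice points.

538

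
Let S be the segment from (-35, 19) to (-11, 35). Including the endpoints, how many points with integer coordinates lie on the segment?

The number of lattice points on a segment between lattice points is gcd(|Δx|,|Δy|) + 1 = gcd(24,16) + 1 = 8 + 1 = 9.

9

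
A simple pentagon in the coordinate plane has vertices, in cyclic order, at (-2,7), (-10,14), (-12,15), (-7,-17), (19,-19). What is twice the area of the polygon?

920

The shoelace formula gives twice the area as |((-2)·14 − (-10)·7) + ((-10)·15 − (-12)·14) + ((-12)·(-17) − (-7)·15) + ((-7)·(-19) − 19·(-17)) + (19·7 − (-2)·(-19))| = 920, so the area is 460.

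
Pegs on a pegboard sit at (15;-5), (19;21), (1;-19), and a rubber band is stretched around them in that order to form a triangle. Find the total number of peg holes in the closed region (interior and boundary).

The shoelace formula gives twice the area as |(15·21 − 19·(-5)) + (19·(-19) − 1·21) + (1·(-5) − 15·(-19))| = 308, so the area is 154.
Along each edge there are gcd(|Δx|,|Δy|)+1 lattice points, so counting each shared vertex once the boundary has gcd(4,26) + gcd(18,40) + gcd(14,14) = 2+2+14 = 18.
Pick's theorem gives I = A − B/2 + 1 = 154 − 18/2 + 1 = 146, so the closed region contains I + B = 146 + 18 = 164 lattice points.

164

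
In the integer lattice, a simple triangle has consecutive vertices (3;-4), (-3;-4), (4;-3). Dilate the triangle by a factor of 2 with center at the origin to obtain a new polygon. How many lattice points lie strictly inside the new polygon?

The shoelace formula gives twice the area as |[3·(-4) − (-3)·(-4)] + [(-3)·(-3) − 4·(-4)] + [4·(-4) − 3·(-3)]| = 6, so the area is 3.
Summing gcd(|Δx|,|Δy|) over the edges gives the boundary count: gcd(6,0) + gcd(7,1) + gcd(1,1) = 6+1+1 = 8.
Scaling by 2 multiplies the area by 2² = 4 (so the new area is 12) and multiplies the boundary lattice-point count by 2, giving 16.
By Pick's theorem, the interior count of the dilated polygon is 12 − 16/2 + 1 = 5.

5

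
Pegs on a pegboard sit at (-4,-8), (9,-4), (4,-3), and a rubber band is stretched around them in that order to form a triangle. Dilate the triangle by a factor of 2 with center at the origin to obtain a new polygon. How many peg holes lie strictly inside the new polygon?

64

The shoelace formula gives twice the area as |((-4)·(-4) − 9·(-8)) + (9·(-3) − 4·(-4)) + (4·(-8) − (-4)·(-3))| = 33, so the area is 33/2.
Along each edge there are gcd(|Δx|,|Δy|)+1 lattice points, so counting each shared vertex once the boundary has gcd(13,4) + gcd(5,1) + gcd(8,5) = 1+1+1 = 3.
Scaling by 2 multiplies the area by 2² = 4 (so the new area is 66) and multiplies the boundary lattice-point count by 2, giving 6.
By Pick's theorem, the interior count of the dilated polygon is 66 − 6/2 + 1 = 64.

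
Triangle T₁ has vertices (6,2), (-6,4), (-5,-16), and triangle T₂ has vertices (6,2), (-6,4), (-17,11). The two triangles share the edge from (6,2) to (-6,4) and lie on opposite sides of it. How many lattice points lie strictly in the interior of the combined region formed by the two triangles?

The union is the simple quadrilateral with vertices (6,2), (-5,-16), (-6,4), (-17,11) in order.
By the shoelace formula, twice the signed area is |[6·(-16) − (-5)·2] + [(-5)·4 − (-6)·(-16)] + [(-6)·11 − (-17)·4] + [(-17)·2 − 6·11]| = 300, so the area is 150.
Along each edge there are gcd(|Δx|,|Δy|)+1 lattice points, so counting each shared vertex once the boundary has gcd(11,18) + gcd(1,20) + gcd(11,7) + gcd(23,9) = 1+1+1+1 = 4.
By Pick's theorem I = A − B/2 + 1 = 150 − 4/2 + 1 = 149.

149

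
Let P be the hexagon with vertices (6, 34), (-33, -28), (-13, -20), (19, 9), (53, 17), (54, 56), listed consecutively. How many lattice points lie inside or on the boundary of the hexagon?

2461

Using the shoelace formula, 2A = |(6·(-28) − (-33)·34) + ((-33)·(-20) − (-13)·(-28)) + ((-13)·9 − 19·(-20)) + (19·17 − 53·9) + (53·56 − 54·17) + (54·34 − 6·56)| = 4909, so the area is 4909/2.
The number of boundary lattice points is Σ gcd(|Δx|,|Δy|) = gcd(39,62) + gcd(20,8) + gcd(32,29) + gcd(34,8) + gcd(1,39) + gcd(48,22) = 1+4+1+2+1+2 = 11.
Pick's theorem gives I = A − B/2 + 1 = 4909/2 − 11/2 + 1 = 2450, so the closed region contains I + B = 2450 + 11 = 2461 lattice points.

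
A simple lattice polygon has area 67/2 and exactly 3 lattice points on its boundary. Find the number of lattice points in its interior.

From Pick's theorem, I = A − B/2 + 1 = 67/2 − 3/2 + 1 = 33.

33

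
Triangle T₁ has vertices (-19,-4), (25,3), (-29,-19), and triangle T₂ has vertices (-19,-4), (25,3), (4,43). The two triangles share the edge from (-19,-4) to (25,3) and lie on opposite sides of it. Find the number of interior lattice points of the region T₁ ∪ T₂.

The union is the simple quadrilateral with vertices (-19,-4), (-29,-19), (25,3), (4,43) in order.
Using the shoelace formula, 2A = |[(-19)·(-19) − (-29)·(-4)] + [(-29)·3 − 25·(-19)] + [25·43 − 4·3] + [4·(-4) − (-19)·43]| = 2497, so the area is 1248.5.
Summing gcd(|Δx|,|Δy|) over the edges gives the boundary count: gcd(10,15) + gcd(54,22) + gcd(21,40) + gcd(23,47) = 5+2+1+1 = 9.
By Pick's theorem I = A − B/2 + 1 = 1248.5 − 9/2 + 1 = 1245.

1245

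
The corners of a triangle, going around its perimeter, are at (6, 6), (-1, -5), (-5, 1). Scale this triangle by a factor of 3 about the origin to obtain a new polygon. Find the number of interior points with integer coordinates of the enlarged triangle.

By the shoelace formula, twice the signed area is |[6·(-5) − (-1)·6] + [(-1)·1 − (-5)·(-5)] + [(-5)·6 − 6·1]| = 86, so the area is 43.
Along each edge there are gcd(|Δx|,|Δy|)+1 lattice points, so counting each shared vertex once the boundary has gcd(7,11) + gcd(4,6) + gcd(11,5) = 1+2+1 = 4.
Scaling by 3 multiplies the area by 3² = 9 (so the new area is 387) and multiplies the boundary lattice-point count by 3, giving 12.
By Pick's theorem, the interior count of the dilated polygon is 387 − 12/2 + 1 = 382.

382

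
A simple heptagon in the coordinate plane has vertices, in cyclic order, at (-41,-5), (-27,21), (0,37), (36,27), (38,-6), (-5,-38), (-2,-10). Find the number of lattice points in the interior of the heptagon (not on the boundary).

Using the shoelace formula, 2A = |[(-41)·21 − (-27)·(-5)] + [(-27)·37 − 0·21] + [0·27 − 36·37] + [36·(-6) − 38·27] + [38·(-38) − (-5)·(-6)] + [(-5)·(-10) − (-2)·(-38)] + [(-2)·(-5) − (-41)·(-10)]| = 6469, so the area is 3234.5.
Summing gcd(|Δx|,|Δy|) over the edges gives the boundary count: gcd(14,26) + gcd(27,16) + gcd(36,10) + gcd(2,33) + gcd(43,32) + gcd(3,28) + gcd(39,5) = 2+1+2+1+1+1+1 = 9.
Pick's theorem gives I = A − B/2 + 1 = 3234.5 − 9/2 + 1 = 3231.

3231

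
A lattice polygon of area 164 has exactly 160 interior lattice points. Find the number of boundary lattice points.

10

Pick's theorem gives A = I + B/2 − 1, so B = 2(A − I + 1) = 2(164 − 160 + 1) = 10.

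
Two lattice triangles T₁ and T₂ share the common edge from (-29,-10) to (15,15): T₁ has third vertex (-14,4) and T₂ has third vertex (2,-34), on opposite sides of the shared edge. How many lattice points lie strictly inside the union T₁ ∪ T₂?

The union is the simple quadrilateral with vertices (-29,-10), (-14,4), (15,15), (2,-34) in order.
By the shoelace formula, twice the signed area is |[(-29)·4 − (-14)·(-10)] + [(-14)·15 − 15·4] + [15·(-34) − 2·15] + [2·(-10) − (-29)·(-34)]| = 2072, so the area is 1036.
The number of boundary lattice points is Σ gcd(|Δx|,|Δy|) = gcd(15,14) + gcd(29,11) + gcd(13,49) + gcd(31,24) = 1+1+1+1 = 4.
By Pick's theorem I = A − B/2 + 1 = 1036 − 4/2 + 1 = 1035.

1035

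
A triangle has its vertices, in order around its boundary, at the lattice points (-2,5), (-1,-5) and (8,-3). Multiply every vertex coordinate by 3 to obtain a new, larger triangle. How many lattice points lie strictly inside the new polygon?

409

By the shoelace formula, twice the signed area is |((-2)·(-5) − (-1)·5) + ((-1)·(-3) − 8·(-5)) + (8·5 − (-2)·(-3))| = 92, so the area is 46.
The number of boundary lattice points is Σ gcd(|Δx|,|Δy|) = gcd(1,10) + gcd(9,2) + gcd(10,8) = 1+1+2 = 4.
Scaling by 3 multiplies the area by 3² = 9 (so the new area is 414) and multiplies the boundary lattice-point count by 3, giving 12.
By Pick's theorem, the interior count of the dilated polygon is 414 − 12/2 + 1 = 409.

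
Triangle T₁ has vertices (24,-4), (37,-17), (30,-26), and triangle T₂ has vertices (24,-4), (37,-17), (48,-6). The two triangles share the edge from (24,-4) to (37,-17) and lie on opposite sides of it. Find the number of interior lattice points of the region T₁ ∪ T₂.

240

The union is the simple quadrilateral with vertices (24,-4), (30,-26), (37,-17), (48,-6) in order.
By the shoelace formula, twice the signed area is |(24·(-26) − 30·(-4)) + (30·(-17) − 37·(-26)) + (37·(-6) − 48·(-17)) + (48·(-4) − 24·(-6))| = 494, so the area is 247.
The number of boundary lattice points is Σ gcd(|Δx|,|Δy|) = gcd(6,22) + gcd(7,9) + gcd(11,11) + gcd(24,2) = 2+1+11+2 = 16.
By Pick's theorem I = A − B/2 + 1 = 247 − 16/2 + 1 = 240.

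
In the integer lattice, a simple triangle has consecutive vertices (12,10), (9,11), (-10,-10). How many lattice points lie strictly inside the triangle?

By the shoelace formula, twice the signed area is |[12·11 − 9·10] + [9·(-10) − (-10)·11] + [(-10)·10 − 12·(-10)]| = 82, so the area is 41.
Along each edge there are gcd(|Δx|,|Δy|)+1 lattice points, so counting each shared vertex once the boundary has gcd(3,1) + gcd(19,21) + gcd(22,20) = 1+1+2 = 4.
Pick's theorem gives I = A − B/2 + 1 = 41 − 4/2 + 1 = 40.

40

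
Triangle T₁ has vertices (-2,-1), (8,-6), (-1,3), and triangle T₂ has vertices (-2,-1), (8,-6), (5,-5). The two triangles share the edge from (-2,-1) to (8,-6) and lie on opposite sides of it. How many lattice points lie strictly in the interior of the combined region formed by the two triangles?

20

The union is the simple quadrilateral with vertices (-2,-1), (-1,3), (8,-6), (5,-5) in order.
Using the shoelace formula, 2A = |[(-2)·3 − (-1)·(-1)] + [(-1)·(-6) − 8·3] + [8·(-5) − 5·(-6)] + [5·(-1) − (-2)·(-5)]| = 50, so the area is 25.
The number of boundary lattice points is Σ gcd(|Δx|,|Δy|) = gcd(1,4) + gcd(9,9) + gcd(3,1) + gcd(7,4) = 1+9+1+1 = 12.
By Pick's theorem I = A − B/2 + 1 = 25 − 12/2 + 1 = 20.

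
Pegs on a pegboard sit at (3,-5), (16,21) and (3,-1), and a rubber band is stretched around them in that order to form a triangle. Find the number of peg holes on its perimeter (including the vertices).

Summing gcd(|Δx|,|Δy|) over the edges gives the boundary count: gcd(13,26) + gcd(13,22) + gcd(0,4) = 13+1+4 = 18.

18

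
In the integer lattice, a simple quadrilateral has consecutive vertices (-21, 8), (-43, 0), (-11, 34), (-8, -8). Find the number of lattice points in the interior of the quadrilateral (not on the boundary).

By the shoelace formula, twice the signed area is |((-21)·0 − (-43)·8) + ((-43)·34 − (-11)·0) + ((-11)·(-8) − (-8)·34) + ((-8)·8 − (-21)·(-8))| = 990, so the area is 495.
Along each edge there are gcd(|Δx|,|Δy|)+1 lattice points, so counting each shared vertex once the boundary has gcd(22,8) + gcd(32,34) + gcd(3,42) + gcd(13,16) = 2+2+3+1 = 8.
By Pick's theorem A = I + B/2 − 1, so I = 495 − 8/2 + 1 = 492.

492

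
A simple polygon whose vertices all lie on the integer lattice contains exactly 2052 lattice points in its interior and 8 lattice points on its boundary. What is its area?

Pick's theorem states A = I + B/2 − 1, so A = 2052 + 8/2 − 1 = 2055.

2055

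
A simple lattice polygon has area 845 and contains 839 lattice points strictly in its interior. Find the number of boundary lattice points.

Pick's theorem gives A = I + B/2 − 1, so B = 2(A − I + 1) = 2(845 − 839 + 1) = 14.

14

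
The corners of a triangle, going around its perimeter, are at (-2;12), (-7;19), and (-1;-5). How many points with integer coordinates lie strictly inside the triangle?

The shoelace formula gives twice the area as |[(-2)·19 − (-7)·12] + [(-7)·(-5) − (-1)·19] + [(-1)·12 − (-2)·(-5)]| = 78, so the area is 39.
Along each edge there are gcd(|Δx|,|Δy|)+1 lattice points, so counting each shared vertex once the boundary has gcd(5,7) + gcd(6,24) + gcd(1,17) = 1+6+1 = 8.
By Pick's theorem A = I + B/2 − 1, so I = 39 − 8/2 + 1 = 36.

36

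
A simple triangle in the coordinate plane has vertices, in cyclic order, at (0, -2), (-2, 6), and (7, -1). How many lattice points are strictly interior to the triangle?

28

By the shoelace formula, twice the signed area is |[0·6 − (-2)·(-2)] + [(-2)·(-1) − 7·6] + [7·(-2) − 0·(-1)]| = 58, so the area is 29.
The number of boundary lattice points is Σ gcd(|Δx|,|Δy|) = gcd(2,8) + gcd(9,7) + gcd(7,1) = 2+1+1 = 4.
Pick's theorem gives I = A − B/2 + 1 = 29 − 4/2 + 1 = 28.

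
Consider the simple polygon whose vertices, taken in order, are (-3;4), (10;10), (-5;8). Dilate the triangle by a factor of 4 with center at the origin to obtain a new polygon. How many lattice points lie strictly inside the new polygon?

505

By the shoelace formula, twice the signed area is |[(-3)·10 − 10·4] + [10·8 − (-5)·10] + [(-5)·4 − (-3)·8]| = 64, so the area is 32.
Along each edge there are gcd(|Δx|,|Δy|)+1 lattice points, so counting each shared vertex once the boundary has gcd(13,6) + gcd(15,2) + gcd(2,4) = 1+1+2 = 4.
Scaling by 4 multiplies the area by 4² = 16 (so the new area is 512) and multiplies the boundary lattice-point count by 4, giving 16.
By Pick's theorem, the interior count of the dilated polygon is 512 − 16/2 + 1 = 505.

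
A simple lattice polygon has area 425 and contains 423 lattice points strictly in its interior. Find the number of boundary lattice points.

Pick's theorem gives A = I + B/2 − 1, so B = 2(A − I + 1) = 2(425 − 423 + 1) = 6.

6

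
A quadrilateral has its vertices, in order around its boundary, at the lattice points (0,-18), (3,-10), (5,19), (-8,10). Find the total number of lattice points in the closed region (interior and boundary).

The shoelace formula gives twice the area as |(0·(-10) − 3·(-18)) + (3·19 − 5·(-10)) + (5·10 − (-8)·19) + ((-8)·(-18) − 0·10)| = 507, so the area is 253.5.
Summing gcd(|Δx|,|Δy|) over the edges gives the boundary count: gcd(3,8) + gcd(2,29) + gcd(13,9) + gcd(8,28) = 1+1+1+4 = 7.
Pick's theorem gives I = A − B/2 + 1 = 253.5 − 7/2 + 1 = 251, so the closed region contains I + B = 251 + 7 = 258 lattice points.

258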